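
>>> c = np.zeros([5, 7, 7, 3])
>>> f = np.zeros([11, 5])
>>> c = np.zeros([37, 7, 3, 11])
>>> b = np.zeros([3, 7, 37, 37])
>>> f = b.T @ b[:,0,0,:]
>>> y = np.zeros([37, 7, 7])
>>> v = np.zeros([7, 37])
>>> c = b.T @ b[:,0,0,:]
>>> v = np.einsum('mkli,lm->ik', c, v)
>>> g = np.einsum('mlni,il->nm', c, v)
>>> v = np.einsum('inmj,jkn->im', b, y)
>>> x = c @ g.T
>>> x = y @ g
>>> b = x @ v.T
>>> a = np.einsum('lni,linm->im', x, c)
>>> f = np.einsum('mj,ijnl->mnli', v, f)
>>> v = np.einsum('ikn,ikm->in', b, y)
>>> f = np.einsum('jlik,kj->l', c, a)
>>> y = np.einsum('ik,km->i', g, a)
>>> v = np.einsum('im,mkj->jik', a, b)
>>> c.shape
(37, 37, 7, 37)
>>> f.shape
(37,)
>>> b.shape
(37, 7, 3)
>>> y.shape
(7,)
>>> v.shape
(3, 37, 7)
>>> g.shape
(7, 37)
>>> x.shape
(37, 7, 37)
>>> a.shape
(37, 37)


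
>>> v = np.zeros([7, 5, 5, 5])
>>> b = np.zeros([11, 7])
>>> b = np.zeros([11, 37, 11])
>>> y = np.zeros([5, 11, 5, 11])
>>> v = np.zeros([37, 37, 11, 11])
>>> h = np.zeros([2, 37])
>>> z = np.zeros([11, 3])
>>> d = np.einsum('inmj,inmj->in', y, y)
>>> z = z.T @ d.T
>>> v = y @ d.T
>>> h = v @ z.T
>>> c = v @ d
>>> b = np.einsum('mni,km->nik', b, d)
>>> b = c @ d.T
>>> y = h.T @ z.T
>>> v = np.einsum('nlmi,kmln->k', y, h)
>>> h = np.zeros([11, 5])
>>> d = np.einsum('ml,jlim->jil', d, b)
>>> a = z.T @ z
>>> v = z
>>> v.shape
(3, 5)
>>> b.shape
(5, 11, 5, 5)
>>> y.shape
(3, 5, 11, 3)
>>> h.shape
(11, 5)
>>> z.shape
(3, 5)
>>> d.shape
(5, 5, 11)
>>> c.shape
(5, 11, 5, 11)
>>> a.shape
(5, 5)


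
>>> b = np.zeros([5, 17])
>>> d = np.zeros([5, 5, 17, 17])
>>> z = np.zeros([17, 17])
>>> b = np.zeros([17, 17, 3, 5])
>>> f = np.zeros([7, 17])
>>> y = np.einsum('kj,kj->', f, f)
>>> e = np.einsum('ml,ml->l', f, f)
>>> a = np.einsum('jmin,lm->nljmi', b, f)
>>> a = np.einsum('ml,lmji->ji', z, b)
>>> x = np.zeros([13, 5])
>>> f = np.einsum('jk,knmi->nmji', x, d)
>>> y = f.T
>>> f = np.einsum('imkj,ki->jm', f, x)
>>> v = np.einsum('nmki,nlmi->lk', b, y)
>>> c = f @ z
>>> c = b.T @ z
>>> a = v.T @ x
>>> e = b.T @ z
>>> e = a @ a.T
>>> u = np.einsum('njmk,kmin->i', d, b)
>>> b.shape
(17, 17, 3, 5)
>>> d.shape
(5, 5, 17, 17)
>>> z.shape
(17, 17)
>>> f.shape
(17, 17)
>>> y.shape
(17, 13, 17, 5)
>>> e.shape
(3, 3)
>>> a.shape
(3, 5)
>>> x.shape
(13, 5)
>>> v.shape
(13, 3)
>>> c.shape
(5, 3, 17, 17)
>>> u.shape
(3,)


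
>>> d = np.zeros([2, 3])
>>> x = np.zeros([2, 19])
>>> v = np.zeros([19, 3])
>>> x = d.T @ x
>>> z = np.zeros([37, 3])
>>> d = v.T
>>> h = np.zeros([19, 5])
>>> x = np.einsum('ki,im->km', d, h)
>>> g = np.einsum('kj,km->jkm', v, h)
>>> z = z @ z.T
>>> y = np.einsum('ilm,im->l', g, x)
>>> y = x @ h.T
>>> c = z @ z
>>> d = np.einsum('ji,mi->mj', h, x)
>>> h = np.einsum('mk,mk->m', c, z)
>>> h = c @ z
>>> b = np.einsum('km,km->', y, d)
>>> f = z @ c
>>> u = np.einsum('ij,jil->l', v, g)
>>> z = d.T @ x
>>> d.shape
(3, 19)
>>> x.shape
(3, 5)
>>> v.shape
(19, 3)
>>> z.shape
(19, 5)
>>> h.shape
(37, 37)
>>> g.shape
(3, 19, 5)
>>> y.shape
(3, 19)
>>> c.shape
(37, 37)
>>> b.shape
()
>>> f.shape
(37, 37)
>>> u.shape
(5,)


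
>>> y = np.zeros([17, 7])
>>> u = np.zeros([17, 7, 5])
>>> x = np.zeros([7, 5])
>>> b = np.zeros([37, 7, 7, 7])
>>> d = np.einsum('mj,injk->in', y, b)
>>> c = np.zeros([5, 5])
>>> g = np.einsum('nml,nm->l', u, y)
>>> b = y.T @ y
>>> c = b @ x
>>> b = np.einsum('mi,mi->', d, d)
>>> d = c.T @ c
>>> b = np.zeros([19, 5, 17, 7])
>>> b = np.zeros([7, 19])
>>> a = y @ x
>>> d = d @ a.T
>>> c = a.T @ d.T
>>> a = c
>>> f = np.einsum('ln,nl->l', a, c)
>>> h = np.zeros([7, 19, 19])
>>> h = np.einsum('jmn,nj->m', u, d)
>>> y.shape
(17, 7)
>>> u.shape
(17, 7, 5)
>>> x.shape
(7, 5)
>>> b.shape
(7, 19)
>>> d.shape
(5, 17)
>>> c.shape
(5, 5)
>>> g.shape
(5,)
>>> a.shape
(5, 5)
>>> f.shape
(5,)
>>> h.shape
(7,)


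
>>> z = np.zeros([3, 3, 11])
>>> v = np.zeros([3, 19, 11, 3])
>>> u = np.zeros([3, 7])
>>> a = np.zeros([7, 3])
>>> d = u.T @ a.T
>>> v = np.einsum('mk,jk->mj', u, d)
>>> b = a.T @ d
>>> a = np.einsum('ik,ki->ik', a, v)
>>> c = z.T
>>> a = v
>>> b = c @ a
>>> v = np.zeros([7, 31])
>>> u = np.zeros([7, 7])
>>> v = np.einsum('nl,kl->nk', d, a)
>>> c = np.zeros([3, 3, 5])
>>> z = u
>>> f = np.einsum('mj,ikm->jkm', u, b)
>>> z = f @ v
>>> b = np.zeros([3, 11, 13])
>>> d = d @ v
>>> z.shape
(7, 3, 3)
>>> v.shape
(7, 3)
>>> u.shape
(7, 7)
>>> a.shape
(3, 7)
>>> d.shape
(7, 3)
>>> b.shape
(3, 11, 13)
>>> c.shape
(3, 3, 5)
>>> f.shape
(7, 3, 7)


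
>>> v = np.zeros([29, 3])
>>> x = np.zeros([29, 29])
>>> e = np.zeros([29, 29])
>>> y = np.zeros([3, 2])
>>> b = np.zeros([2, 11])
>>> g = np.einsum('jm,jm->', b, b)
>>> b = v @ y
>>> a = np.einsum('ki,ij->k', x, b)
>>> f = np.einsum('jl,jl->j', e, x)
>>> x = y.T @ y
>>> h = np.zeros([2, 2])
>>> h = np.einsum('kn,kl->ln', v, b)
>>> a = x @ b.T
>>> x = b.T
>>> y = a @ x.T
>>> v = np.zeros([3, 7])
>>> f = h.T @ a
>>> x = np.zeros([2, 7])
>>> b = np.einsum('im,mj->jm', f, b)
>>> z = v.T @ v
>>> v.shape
(3, 7)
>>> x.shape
(2, 7)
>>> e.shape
(29, 29)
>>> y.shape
(2, 2)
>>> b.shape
(2, 29)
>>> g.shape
()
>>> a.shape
(2, 29)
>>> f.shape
(3, 29)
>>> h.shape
(2, 3)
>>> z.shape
(7, 7)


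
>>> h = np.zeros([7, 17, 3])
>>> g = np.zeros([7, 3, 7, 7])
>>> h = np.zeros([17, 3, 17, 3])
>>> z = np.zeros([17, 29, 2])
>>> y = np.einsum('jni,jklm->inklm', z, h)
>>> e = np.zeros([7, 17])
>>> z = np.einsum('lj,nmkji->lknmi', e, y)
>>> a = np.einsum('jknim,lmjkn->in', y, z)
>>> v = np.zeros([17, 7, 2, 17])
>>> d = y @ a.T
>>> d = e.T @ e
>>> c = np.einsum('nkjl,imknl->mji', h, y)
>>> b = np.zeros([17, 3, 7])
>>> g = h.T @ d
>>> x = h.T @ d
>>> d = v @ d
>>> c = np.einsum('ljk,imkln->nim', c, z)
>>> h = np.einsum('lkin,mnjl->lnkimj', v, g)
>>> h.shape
(17, 17, 7, 2, 3, 3)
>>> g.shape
(3, 17, 3, 17)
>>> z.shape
(7, 3, 2, 29, 3)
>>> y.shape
(2, 29, 3, 17, 3)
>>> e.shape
(7, 17)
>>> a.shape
(17, 3)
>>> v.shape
(17, 7, 2, 17)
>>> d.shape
(17, 7, 2, 17)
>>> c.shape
(3, 7, 3)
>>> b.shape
(17, 3, 7)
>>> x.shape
(3, 17, 3, 17)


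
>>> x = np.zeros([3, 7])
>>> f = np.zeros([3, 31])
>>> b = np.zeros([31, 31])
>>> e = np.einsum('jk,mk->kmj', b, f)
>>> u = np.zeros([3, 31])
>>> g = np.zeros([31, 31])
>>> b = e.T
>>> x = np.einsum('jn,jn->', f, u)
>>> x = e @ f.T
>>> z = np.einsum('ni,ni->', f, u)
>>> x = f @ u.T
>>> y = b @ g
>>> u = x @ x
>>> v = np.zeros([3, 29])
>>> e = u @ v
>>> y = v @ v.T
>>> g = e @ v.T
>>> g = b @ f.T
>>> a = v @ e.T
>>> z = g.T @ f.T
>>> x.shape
(3, 3)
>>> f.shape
(3, 31)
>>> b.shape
(31, 3, 31)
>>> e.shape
(3, 29)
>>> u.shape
(3, 3)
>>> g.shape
(31, 3, 3)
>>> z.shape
(3, 3, 3)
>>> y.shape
(3, 3)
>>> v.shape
(3, 29)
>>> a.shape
(3, 3)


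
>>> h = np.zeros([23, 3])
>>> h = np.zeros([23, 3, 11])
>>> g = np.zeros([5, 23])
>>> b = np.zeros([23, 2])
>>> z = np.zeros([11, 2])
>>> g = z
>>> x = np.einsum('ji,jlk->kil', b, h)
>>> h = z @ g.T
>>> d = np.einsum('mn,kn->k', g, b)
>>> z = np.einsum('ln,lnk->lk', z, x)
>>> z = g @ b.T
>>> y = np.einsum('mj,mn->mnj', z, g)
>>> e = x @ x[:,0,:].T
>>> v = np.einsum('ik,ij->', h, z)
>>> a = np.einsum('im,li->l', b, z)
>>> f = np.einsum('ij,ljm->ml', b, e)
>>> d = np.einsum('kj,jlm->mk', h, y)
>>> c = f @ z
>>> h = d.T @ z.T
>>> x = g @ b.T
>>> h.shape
(11, 11)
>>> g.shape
(11, 2)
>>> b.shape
(23, 2)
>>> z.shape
(11, 23)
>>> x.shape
(11, 23)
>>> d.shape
(23, 11)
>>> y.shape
(11, 2, 23)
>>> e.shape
(11, 2, 11)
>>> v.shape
()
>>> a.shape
(11,)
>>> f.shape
(11, 11)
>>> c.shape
(11, 23)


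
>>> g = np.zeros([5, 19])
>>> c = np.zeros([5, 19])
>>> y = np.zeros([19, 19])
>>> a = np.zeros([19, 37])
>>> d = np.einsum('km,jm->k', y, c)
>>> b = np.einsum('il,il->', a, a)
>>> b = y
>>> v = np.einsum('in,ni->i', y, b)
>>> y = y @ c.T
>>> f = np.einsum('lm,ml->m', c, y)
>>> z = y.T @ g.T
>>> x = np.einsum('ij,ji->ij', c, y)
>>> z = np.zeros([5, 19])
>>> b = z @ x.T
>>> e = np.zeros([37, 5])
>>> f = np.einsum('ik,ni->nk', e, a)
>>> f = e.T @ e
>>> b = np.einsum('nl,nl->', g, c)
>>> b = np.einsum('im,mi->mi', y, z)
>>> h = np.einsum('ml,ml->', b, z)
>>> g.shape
(5, 19)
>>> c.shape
(5, 19)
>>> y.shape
(19, 5)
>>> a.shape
(19, 37)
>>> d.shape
(19,)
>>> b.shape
(5, 19)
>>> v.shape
(19,)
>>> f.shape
(5, 5)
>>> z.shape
(5, 19)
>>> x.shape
(5, 19)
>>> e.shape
(37, 5)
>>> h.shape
()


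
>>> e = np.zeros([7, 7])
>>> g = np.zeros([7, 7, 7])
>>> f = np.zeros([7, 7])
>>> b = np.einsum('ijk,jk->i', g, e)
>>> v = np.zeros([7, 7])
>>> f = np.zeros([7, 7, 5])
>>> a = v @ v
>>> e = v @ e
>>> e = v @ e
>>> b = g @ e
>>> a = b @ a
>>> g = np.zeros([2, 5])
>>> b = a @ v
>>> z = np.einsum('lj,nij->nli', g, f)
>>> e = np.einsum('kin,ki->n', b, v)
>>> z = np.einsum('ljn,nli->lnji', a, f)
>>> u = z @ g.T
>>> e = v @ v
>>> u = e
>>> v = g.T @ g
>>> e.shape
(7, 7)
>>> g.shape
(2, 5)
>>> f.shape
(7, 7, 5)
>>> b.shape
(7, 7, 7)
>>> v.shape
(5, 5)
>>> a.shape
(7, 7, 7)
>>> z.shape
(7, 7, 7, 5)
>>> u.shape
(7, 7)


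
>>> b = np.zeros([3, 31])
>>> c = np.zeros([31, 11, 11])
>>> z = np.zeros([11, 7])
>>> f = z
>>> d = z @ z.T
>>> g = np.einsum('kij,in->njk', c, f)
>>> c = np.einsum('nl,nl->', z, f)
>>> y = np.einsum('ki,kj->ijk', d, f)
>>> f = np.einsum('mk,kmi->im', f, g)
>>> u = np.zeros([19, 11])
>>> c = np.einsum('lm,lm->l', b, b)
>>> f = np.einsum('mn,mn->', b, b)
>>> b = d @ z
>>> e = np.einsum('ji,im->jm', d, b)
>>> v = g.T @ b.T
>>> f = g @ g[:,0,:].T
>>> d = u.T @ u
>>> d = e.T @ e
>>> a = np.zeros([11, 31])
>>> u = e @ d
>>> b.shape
(11, 7)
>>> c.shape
(3,)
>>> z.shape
(11, 7)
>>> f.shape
(7, 11, 7)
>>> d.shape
(7, 7)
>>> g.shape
(7, 11, 31)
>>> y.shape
(11, 7, 11)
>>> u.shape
(11, 7)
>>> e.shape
(11, 7)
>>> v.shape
(31, 11, 11)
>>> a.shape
(11, 31)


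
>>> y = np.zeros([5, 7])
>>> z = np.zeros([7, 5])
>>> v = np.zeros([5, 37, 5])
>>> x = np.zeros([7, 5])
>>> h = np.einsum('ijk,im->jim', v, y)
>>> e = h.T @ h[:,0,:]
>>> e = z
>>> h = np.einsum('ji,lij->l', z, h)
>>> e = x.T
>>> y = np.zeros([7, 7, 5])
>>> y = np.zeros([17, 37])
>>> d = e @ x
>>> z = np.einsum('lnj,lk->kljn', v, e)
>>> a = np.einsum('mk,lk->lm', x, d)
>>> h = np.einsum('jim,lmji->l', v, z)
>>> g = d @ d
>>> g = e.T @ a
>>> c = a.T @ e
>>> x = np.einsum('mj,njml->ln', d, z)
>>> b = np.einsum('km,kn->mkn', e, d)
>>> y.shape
(17, 37)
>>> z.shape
(7, 5, 5, 37)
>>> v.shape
(5, 37, 5)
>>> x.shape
(37, 7)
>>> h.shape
(7,)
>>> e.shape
(5, 7)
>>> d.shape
(5, 5)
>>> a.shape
(5, 7)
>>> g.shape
(7, 7)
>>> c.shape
(7, 7)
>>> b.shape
(7, 5, 5)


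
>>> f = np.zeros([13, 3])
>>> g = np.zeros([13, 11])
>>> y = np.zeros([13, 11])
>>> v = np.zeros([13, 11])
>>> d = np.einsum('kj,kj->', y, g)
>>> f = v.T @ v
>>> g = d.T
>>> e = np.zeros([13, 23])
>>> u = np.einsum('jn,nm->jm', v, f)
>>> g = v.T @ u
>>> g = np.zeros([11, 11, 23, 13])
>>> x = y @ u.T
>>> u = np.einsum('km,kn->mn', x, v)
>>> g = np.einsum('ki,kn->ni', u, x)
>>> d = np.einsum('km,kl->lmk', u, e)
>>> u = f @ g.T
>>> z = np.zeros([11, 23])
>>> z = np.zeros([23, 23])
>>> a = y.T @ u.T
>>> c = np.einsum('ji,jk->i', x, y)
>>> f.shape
(11, 11)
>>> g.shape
(13, 11)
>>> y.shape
(13, 11)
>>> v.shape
(13, 11)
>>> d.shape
(23, 11, 13)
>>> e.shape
(13, 23)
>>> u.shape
(11, 13)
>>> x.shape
(13, 13)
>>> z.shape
(23, 23)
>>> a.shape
(11, 11)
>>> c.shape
(13,)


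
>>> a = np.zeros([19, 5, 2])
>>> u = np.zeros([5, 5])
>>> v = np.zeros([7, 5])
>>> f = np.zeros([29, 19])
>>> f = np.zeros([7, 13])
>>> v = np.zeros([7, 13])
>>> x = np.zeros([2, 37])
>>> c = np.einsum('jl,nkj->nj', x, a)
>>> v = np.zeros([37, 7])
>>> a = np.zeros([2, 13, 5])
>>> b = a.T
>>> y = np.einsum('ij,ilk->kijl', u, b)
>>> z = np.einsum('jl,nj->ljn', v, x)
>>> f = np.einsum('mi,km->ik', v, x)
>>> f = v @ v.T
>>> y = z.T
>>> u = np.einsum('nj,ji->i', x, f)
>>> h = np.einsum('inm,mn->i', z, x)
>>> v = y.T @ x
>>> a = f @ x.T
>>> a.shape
(37, 2)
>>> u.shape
(37,)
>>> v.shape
(7, 37, 37)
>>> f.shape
(37, 37)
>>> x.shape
(2, 37)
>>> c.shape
(19, 2)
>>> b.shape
(5, 13, 2)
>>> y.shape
(2, 37, 7)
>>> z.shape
(7, 37, 2)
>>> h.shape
(7,)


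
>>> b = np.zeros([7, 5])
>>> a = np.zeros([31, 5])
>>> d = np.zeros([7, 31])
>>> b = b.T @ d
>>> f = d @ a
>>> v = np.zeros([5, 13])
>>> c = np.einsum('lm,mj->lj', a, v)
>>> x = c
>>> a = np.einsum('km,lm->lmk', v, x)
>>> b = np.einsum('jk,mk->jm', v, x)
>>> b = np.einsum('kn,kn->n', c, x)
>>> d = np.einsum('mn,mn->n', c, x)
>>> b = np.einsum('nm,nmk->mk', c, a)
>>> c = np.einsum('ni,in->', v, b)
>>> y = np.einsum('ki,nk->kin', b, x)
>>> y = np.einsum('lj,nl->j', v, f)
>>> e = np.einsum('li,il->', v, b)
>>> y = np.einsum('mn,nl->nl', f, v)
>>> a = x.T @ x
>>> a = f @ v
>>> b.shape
(13, 5)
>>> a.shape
(7, 13)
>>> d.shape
(13,)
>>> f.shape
(7, 5)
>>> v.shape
(5, 13)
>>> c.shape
()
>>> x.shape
(31, 13)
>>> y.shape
(5, 13)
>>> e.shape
()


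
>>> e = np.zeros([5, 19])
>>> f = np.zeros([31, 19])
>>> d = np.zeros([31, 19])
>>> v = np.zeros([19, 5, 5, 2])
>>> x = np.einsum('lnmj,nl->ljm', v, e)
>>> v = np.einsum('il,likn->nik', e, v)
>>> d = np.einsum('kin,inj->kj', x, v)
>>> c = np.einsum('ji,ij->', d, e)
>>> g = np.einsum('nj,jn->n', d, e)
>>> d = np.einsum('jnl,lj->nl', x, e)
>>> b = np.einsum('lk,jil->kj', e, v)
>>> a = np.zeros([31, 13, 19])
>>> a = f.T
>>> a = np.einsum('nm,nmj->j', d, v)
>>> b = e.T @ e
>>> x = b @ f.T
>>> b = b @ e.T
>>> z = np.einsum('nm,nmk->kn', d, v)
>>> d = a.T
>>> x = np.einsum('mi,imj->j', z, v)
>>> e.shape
(5, 19)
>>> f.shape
(31, 19)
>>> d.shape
(5,)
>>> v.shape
(2, 5, 5)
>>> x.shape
(5,)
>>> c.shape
()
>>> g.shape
(19,)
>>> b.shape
(19, 5)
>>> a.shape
(5,)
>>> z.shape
(5, 2)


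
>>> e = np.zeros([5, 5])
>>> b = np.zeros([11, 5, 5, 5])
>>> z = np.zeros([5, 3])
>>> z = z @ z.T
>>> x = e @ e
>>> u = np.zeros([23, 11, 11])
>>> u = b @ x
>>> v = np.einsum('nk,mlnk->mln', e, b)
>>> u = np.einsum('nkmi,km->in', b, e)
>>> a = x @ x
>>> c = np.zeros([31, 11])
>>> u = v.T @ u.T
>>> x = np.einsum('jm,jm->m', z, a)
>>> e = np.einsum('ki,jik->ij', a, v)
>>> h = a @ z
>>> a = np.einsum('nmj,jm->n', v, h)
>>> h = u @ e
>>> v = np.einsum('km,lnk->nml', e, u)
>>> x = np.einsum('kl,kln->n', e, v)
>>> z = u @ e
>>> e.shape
(5, 11)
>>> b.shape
(11, 5, 5, 5)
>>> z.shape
(5, 5, 11)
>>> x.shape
(5,)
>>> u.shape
(5, 5, 5)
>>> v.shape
(5, 11, 5)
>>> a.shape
(11,)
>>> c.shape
(31, 11)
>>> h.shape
(5, 5, 11)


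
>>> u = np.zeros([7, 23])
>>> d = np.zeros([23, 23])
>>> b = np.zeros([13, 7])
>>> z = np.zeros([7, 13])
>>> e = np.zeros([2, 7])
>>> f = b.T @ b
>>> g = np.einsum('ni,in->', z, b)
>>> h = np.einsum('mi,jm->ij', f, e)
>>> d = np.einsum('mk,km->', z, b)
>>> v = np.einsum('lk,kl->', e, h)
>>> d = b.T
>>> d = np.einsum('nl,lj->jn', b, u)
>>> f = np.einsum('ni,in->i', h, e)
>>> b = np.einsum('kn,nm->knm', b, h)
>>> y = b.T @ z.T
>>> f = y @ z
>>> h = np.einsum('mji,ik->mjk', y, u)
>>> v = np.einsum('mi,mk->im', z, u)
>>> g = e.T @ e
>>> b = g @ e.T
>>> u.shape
(7, 23)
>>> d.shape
(23, 13)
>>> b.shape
(7, 2)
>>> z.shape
(7, 13)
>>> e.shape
(2, 7)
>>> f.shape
(2, 7, 13)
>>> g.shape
(7, 7)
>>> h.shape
(2, 7, 23)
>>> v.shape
(13, 7)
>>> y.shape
(2, 7, 7)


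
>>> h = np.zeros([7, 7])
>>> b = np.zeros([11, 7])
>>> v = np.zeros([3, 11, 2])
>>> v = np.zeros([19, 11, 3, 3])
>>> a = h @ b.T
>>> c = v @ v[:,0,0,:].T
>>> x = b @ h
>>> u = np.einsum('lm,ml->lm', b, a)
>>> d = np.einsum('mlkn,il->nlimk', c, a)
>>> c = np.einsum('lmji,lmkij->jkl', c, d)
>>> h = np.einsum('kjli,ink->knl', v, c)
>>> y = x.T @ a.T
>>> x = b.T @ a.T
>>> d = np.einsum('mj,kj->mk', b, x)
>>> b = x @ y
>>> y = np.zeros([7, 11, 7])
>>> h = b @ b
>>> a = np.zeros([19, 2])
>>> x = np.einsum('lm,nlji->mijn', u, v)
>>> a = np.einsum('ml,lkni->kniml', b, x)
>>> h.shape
(7, 7)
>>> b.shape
(7, 7)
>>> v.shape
(19, 11, 3, 3)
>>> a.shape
(3, 3, 19, 7, 7)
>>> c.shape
(3, 7, 19)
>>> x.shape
(7, 3, 3, 19)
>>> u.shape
(11, 7)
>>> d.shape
(11, 7)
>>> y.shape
(7, 11, 7)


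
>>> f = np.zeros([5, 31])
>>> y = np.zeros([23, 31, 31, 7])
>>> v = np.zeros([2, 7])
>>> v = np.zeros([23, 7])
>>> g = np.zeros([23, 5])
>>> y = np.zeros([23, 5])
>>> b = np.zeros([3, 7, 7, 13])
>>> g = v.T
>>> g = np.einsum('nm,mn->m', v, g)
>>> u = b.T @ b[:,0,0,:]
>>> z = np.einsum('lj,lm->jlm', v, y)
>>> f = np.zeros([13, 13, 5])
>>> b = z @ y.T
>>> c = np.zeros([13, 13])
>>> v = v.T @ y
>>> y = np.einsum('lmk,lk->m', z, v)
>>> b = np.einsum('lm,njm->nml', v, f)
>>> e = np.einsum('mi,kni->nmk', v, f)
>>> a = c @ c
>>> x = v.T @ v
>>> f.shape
(13, 13, 5)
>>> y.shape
(23,)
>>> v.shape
(7, 5)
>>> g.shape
(7,)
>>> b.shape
(13, 5, 7)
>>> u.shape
(13, 7, 7, 13)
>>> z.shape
(7, 23, 5)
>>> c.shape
(13, 13)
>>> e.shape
(13, 7, 13)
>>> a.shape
(13, 13)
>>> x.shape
(5, 5)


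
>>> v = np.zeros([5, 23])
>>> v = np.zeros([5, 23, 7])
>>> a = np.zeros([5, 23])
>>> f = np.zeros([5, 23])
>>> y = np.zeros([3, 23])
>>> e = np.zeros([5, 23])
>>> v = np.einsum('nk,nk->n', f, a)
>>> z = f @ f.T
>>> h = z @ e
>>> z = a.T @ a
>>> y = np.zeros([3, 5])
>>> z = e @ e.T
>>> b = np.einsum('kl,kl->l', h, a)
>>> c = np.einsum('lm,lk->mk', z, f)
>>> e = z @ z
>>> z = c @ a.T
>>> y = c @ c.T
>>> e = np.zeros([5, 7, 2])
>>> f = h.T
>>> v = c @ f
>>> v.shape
(5, 5)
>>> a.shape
(5, 23)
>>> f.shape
(23, 5)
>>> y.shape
(5, 5)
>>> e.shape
(5, 7, 2)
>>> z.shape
(5, 5)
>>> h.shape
(5, 23)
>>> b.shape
(23,)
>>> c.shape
(5, 23)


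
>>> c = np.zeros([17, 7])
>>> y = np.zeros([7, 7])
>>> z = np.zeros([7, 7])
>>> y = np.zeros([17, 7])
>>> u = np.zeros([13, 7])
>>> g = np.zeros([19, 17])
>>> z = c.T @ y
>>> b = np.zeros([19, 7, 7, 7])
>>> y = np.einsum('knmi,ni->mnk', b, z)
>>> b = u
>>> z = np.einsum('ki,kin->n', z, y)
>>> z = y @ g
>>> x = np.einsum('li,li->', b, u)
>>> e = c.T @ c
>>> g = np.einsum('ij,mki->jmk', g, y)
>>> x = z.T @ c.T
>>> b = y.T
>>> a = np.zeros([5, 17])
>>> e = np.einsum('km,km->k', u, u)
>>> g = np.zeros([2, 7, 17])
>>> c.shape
(17, 7)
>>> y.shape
(7, 7, 19)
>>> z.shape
(7, 7, 17)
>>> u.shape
(13, 7)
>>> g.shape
(2, 7, 17)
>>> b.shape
(19, 7, 7)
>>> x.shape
(17, 7, 17)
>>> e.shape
(13,)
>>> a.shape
(5, 17)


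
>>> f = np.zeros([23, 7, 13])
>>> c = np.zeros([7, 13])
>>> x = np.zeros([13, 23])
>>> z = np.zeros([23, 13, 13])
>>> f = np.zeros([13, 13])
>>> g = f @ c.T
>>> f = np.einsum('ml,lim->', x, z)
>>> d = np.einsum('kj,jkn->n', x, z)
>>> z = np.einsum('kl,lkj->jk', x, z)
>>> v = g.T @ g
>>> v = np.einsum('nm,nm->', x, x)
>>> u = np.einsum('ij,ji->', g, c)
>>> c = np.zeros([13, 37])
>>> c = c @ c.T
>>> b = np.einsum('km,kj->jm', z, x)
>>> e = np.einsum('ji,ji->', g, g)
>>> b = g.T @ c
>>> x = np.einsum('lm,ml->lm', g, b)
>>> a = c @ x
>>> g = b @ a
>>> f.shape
()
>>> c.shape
(13, 13)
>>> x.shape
(13, 7)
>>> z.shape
(13, 13)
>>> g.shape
(7, 7)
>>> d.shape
(13,)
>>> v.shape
()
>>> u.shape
()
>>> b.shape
(7, 13)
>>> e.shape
()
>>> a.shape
(13, 7)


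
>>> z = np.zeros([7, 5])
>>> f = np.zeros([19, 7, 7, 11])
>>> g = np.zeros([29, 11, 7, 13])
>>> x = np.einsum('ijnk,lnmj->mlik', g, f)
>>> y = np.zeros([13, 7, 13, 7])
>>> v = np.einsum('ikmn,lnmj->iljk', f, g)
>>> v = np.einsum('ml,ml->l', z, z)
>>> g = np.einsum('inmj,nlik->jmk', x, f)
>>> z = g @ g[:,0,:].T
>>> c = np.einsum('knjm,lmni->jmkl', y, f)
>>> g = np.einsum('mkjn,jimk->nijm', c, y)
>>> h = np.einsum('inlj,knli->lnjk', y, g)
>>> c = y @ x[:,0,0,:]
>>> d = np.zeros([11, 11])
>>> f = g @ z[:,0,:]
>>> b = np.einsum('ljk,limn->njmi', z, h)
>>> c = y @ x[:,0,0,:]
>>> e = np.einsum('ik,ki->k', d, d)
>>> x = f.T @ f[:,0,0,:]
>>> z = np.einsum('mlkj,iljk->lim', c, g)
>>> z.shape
(7, 19, 13)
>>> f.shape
(19, 7, 13, 13)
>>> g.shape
(19, 7, 13, 13)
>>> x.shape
(13, 13, 7, 13)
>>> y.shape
(13, 7, 13, 7)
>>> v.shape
(5,)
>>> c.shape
(13, 7, 13, 13)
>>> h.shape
(13, 7, 7, 19)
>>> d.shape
(11, 11)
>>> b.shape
(19, 29, 7, 7)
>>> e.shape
(11,)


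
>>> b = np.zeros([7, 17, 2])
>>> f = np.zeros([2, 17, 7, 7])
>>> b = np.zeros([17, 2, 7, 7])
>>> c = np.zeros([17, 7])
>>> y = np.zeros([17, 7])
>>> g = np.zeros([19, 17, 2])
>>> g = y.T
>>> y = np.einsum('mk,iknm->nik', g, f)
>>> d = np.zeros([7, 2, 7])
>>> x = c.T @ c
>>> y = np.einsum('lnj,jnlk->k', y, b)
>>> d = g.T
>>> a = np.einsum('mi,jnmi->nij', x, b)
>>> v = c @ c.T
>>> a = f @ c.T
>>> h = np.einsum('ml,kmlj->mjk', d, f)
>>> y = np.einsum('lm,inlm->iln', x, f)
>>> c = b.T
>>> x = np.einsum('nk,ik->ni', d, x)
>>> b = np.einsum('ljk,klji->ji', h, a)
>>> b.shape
(7, 17)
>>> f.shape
(2, 17, 7, 7)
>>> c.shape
(7, 7, 2, 17)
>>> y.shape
(2, 7, 17)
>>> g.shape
(7, 17)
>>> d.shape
(17, 7)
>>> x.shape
(17, 7)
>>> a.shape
(2, 17, 7, 17)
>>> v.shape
(17, 17)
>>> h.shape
(17, 7, 2)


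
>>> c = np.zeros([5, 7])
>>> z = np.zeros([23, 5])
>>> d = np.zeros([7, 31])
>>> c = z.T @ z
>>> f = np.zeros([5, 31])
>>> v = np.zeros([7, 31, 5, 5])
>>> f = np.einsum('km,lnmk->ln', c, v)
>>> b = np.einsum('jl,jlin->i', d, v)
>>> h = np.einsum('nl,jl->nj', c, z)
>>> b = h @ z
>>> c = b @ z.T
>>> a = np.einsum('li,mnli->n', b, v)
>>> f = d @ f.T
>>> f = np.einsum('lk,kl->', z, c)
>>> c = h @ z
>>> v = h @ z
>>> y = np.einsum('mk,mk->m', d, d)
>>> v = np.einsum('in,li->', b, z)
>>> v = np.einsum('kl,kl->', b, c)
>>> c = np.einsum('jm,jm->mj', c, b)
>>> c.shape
(5, 5)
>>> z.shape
(23, 5)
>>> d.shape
(7, 31)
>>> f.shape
()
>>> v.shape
()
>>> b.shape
(5, 5)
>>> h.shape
(5, 23)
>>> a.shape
(31,)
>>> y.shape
(7,)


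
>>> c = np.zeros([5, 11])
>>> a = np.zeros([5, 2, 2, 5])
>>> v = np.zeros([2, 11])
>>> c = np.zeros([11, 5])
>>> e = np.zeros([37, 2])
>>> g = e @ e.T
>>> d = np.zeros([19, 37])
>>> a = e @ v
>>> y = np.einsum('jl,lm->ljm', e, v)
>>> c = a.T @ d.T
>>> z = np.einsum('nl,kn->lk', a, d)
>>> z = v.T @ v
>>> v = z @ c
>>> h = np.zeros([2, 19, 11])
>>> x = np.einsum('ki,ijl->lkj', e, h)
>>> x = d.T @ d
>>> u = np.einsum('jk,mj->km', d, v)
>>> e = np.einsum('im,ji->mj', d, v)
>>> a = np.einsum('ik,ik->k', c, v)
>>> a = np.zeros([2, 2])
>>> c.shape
(11, 19)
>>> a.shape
(2, 2)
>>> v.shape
(11, 19)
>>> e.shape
(37, 11)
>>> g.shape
(37, 37)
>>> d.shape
(19, 37)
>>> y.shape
(2, 37, 11)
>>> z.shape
(11, 11)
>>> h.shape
(2, 19, 11)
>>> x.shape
(37, 37)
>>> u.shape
(37, 11)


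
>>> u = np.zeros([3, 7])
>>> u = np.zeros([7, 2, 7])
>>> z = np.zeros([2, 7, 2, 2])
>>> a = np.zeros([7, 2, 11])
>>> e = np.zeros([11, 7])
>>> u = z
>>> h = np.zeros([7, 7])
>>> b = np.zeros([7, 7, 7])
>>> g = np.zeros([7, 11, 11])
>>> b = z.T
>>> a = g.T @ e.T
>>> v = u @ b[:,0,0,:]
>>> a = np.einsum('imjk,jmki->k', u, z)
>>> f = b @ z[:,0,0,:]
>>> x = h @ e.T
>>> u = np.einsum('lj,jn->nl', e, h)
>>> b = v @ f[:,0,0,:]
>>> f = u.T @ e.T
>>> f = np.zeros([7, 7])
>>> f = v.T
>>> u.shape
(7, 11)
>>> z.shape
(2, 7, 2, 2)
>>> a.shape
(2,)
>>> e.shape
(11, 7)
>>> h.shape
(7, 7)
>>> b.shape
(2, 7, 2, 2)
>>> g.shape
(7, 11, 11)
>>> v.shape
(2, 7, 2, 2)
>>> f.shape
(2, 2, 7, 2)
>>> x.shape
(7, 11)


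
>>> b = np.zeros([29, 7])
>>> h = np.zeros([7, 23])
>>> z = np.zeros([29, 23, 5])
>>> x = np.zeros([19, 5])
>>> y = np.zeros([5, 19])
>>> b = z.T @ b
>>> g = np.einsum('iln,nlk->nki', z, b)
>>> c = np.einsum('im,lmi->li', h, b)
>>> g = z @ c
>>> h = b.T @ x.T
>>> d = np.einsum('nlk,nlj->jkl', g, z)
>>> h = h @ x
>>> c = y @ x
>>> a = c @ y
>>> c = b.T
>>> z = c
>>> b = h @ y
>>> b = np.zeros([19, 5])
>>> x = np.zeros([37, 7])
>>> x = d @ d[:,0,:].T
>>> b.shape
(19, 5)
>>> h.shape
(7, 23, 5)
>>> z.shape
(7, 23, 5)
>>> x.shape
(5, 7, 5)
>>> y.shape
(5, 19)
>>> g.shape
(29, 23, 7)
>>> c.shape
(7, 23, 5)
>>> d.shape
(5, 7, 23)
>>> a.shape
(5, 19)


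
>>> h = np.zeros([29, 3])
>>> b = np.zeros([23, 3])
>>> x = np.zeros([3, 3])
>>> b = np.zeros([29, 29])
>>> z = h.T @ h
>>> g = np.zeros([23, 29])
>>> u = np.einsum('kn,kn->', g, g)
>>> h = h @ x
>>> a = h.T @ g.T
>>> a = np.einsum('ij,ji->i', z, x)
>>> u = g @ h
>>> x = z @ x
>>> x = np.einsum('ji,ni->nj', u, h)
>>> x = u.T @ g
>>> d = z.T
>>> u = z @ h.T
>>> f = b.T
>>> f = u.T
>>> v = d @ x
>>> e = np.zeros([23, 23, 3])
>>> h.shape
(29, 3)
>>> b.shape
(29, 29)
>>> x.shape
(3, 29)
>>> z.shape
(3, 3)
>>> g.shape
(23, 29)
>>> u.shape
(3, 29)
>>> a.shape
(3,)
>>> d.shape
(3, 3)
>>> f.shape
(29, 3)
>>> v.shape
(3, 29)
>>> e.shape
(23, 23, 3)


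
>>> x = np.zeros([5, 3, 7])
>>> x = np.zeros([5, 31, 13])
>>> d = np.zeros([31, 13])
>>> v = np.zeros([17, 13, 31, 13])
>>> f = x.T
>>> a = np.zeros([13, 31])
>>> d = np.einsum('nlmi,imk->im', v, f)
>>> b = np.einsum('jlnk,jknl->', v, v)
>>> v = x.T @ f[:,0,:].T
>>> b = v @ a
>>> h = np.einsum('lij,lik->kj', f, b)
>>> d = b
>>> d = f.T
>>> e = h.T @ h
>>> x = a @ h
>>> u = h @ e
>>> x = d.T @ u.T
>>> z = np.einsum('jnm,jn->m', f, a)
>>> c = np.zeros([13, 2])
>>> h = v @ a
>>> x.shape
(13, 31, 31)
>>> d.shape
(5, 31, 13)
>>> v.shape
(13, 31, 13)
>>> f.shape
(13, 31, 5)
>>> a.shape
(13, 31)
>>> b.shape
(13, 31, 31)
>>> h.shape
(13, 31, 31)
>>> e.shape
(5, 5)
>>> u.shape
(31, 5)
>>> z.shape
(5,)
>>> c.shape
(13, 2)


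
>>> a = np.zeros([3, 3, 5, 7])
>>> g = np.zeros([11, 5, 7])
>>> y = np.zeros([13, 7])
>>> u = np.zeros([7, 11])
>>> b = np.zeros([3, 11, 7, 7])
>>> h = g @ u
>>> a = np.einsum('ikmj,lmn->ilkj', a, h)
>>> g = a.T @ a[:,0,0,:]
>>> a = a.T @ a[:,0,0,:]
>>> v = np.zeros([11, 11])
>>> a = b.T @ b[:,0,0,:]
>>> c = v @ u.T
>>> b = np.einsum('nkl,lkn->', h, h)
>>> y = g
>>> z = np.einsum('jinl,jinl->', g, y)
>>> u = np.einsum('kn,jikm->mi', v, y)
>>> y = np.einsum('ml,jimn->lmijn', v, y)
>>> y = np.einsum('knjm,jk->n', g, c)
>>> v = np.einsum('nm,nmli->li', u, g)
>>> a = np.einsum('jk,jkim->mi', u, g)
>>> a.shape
(7, 11)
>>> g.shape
(7, 3, 11, 7)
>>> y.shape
(3,)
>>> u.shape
(7, 3)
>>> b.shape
()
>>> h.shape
(11, 5, 11)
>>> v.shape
(11, 7)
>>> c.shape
(11, 7)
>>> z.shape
()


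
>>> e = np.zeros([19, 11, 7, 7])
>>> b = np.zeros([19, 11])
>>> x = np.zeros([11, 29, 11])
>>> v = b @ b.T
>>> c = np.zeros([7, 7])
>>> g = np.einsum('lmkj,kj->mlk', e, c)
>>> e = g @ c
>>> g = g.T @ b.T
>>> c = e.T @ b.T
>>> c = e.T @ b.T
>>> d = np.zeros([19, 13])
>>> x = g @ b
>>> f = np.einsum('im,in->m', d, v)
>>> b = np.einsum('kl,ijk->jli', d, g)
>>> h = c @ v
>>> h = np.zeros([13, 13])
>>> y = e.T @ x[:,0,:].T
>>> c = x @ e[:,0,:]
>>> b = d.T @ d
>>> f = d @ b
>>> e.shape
(11, 19, 7)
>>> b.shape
(13, 13)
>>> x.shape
(7, 19, 11)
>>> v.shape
(19, 19)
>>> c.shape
(7, 19, 7)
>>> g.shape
(7, 19, 19)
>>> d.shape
(19, 13)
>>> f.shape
(19, 13)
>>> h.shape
(13, 13)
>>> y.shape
(7, 19, 7)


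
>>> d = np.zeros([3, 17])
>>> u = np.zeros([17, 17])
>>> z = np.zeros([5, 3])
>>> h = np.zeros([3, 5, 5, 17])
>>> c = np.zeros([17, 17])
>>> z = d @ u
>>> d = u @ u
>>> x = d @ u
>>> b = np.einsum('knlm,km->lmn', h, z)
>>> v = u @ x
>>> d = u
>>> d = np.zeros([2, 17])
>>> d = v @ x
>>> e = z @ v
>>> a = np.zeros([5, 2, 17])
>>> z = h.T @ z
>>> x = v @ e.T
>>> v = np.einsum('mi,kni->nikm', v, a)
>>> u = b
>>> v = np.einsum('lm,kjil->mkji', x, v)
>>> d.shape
(17, 17)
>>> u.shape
(5, 17, 5)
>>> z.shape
(17, 5, 5, 17)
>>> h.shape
(3, 5, 5, 17)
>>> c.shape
(17, 17)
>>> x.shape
(17, 3)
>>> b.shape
(5, 17, 5)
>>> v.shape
(3, 2, 17, 5)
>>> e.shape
(3, 17)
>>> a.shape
(5, 2, 17)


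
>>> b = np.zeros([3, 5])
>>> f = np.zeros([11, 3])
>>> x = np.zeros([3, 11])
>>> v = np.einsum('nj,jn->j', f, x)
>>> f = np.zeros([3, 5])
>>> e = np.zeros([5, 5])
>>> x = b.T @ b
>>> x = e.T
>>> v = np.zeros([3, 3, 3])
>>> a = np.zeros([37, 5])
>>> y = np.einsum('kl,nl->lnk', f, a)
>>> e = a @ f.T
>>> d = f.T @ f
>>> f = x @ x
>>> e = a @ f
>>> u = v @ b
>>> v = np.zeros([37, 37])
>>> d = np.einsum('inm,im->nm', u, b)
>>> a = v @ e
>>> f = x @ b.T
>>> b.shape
(3, 5)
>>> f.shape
(5, 3)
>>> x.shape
(5, 5)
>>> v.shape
(37, 37)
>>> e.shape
(37, 5)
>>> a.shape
(37, 5)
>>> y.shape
(5, 37, 3)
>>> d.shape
(3, 5)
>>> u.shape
(3, 3, 5)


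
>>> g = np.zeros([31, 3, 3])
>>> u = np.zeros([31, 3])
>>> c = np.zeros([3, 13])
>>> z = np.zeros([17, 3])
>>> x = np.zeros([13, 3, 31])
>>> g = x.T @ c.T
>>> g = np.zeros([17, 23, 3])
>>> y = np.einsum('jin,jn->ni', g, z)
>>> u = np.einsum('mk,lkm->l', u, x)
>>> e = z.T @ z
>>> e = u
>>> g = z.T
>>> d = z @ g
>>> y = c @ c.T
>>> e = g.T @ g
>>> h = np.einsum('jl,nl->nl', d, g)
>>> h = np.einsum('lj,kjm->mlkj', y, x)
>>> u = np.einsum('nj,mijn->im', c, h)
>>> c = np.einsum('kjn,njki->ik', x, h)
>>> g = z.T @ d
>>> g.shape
(3, 17)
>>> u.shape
(3, 31)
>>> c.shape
(3, 13)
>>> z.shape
(17, 3)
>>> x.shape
(13, 3, 31)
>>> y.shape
(3, 3)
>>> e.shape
(17, 17)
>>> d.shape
(17, 17)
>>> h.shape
(31, 3, 13, 3)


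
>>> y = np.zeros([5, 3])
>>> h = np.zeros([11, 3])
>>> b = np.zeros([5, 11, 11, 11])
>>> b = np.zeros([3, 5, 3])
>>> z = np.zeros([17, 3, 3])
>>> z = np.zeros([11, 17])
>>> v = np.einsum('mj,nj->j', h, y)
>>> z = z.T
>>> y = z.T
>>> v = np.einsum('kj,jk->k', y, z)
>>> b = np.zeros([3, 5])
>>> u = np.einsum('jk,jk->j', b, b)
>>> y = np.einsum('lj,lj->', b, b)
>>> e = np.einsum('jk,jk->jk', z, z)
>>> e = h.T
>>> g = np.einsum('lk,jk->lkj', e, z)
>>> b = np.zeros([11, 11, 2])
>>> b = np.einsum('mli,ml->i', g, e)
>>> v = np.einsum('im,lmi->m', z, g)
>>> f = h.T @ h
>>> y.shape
()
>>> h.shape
(11, 3)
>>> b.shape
(17,)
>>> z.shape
(17, 11)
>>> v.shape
(11,)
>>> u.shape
(3,)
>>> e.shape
(3, 11)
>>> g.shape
(3, 11, 17)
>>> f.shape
(3, 3)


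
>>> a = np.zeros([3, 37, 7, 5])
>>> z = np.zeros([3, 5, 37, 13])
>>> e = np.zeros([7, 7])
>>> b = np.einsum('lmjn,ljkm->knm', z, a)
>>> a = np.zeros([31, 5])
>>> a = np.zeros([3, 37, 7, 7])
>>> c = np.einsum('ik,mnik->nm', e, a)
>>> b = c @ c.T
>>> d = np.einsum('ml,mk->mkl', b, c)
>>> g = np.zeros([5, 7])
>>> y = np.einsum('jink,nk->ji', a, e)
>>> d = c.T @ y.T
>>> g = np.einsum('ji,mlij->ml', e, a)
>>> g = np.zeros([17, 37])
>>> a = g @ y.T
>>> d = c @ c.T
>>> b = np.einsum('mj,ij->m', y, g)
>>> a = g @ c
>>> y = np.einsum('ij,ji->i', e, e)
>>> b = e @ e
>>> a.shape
(17, 3)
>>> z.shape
(3, 5, 37, 13)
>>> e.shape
(7, 7)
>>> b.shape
(7, 7)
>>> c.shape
(37, 3)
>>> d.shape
(37, 37)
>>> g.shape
(17, 37)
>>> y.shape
(7,)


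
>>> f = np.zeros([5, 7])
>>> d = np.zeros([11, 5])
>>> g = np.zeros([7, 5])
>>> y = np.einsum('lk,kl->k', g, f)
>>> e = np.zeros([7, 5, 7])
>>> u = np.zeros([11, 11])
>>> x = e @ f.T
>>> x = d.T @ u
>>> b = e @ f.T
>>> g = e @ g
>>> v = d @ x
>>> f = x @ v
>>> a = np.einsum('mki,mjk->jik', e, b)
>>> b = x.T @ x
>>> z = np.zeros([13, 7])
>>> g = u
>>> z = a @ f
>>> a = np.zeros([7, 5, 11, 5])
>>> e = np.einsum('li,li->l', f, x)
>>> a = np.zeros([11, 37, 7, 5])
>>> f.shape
(5, 11)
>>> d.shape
(11, 5)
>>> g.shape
(11, 11)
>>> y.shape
(5,)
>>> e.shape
(5,)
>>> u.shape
(11, 11)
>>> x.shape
(5, 11)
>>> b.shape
(11, 11)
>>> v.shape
(11, 11)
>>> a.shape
(11, 37, 7, 5)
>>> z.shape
(5, 7, 11)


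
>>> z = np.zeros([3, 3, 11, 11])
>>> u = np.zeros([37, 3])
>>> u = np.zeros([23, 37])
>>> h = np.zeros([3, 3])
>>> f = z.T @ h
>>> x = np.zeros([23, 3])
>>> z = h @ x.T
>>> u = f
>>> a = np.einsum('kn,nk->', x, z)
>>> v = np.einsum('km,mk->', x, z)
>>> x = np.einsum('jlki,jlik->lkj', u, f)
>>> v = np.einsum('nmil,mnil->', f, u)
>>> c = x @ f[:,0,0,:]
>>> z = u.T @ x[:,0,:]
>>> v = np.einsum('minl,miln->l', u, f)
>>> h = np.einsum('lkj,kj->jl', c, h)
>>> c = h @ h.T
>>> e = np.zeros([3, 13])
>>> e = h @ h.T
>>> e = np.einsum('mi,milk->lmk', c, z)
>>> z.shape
(3, 3, 11, 11)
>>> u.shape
(11, 11, 3, 3)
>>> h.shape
(3, 11)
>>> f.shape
(11, 11, 3, 3)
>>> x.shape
(11, 3, 11)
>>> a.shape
()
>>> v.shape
(3,)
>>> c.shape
(3, 3)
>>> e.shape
(11, 3, 11)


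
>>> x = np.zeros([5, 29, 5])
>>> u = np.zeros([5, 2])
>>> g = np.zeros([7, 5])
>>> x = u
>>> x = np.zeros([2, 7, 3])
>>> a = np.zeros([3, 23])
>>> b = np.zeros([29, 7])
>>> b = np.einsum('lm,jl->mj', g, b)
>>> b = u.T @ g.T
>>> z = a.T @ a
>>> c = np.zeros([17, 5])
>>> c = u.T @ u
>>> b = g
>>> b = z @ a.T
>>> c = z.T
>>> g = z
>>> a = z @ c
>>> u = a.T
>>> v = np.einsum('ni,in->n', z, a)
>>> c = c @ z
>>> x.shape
(2, 7, 3)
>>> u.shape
(23, 23)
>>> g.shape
(23, 23)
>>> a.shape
(23, 23)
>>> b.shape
(23, 3)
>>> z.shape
(23, 23)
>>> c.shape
(23, 23)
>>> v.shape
(23,)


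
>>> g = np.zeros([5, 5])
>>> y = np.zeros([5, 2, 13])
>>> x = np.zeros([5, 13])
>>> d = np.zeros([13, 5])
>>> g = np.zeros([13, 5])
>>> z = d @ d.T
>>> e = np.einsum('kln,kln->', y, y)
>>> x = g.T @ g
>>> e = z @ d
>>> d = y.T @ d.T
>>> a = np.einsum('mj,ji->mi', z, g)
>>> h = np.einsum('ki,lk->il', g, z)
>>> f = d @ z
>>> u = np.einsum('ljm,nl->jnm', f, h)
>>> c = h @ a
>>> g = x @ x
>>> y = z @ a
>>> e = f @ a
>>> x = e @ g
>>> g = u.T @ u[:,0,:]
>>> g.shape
(13, 5, 13)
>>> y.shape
(13, 5)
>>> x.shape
(13, 2, 5)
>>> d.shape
(13, 2, 13)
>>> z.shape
(13, 13)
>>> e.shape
(13, 2, 5)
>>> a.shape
(13, 5)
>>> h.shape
(5, 13)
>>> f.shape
(13, 2, 13)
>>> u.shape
(2, 5, 13)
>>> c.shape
(5, 5)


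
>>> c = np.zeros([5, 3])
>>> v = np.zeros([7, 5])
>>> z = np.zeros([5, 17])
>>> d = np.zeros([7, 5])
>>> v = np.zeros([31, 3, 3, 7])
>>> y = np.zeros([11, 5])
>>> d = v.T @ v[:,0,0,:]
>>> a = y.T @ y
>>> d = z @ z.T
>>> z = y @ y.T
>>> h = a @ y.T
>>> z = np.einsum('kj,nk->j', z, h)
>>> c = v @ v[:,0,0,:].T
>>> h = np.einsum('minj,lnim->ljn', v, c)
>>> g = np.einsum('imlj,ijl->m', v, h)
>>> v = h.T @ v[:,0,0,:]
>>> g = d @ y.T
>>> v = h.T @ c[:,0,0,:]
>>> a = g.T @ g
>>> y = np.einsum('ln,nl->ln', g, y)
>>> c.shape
(31, 3, 3, 31)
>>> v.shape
(3, 7, 31)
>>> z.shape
(11,)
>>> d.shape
(5, 5)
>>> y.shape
(5, 11)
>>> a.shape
(11, 11)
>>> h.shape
(31, 7, 3)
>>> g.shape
(5, 11)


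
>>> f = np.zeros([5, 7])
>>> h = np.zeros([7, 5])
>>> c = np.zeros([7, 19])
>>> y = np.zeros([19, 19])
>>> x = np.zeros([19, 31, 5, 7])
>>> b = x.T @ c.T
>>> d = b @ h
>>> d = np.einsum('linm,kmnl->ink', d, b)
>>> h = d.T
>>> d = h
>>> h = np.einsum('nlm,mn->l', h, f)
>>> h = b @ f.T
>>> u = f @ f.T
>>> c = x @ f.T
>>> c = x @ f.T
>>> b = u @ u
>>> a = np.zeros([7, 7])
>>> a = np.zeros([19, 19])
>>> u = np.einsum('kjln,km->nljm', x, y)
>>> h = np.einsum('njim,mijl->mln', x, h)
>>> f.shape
(5, 7)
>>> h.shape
(7, 5, 19)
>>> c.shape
(19, 31, 5, 5)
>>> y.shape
(19, 19)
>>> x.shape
(19, 31, 5, 7)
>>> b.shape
(5, 5)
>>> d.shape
(7, 31, 5)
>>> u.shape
(7, 5, 31, 19)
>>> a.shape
(19, 19)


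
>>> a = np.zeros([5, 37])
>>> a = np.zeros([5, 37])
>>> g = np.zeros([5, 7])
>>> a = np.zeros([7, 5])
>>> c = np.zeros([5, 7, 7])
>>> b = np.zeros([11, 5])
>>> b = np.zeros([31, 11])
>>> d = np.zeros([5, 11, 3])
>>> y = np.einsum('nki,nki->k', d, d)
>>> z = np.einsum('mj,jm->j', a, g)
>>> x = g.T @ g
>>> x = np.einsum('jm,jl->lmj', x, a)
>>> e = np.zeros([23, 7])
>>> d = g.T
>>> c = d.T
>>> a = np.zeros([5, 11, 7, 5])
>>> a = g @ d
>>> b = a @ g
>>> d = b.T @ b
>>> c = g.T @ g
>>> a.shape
(5, 5)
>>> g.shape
(5, 7)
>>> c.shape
(7, 7)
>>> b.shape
(5, 7)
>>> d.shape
(7, 7)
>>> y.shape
(11,)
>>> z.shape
(5,)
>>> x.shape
(5, 7, 7)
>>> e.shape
(23, 7)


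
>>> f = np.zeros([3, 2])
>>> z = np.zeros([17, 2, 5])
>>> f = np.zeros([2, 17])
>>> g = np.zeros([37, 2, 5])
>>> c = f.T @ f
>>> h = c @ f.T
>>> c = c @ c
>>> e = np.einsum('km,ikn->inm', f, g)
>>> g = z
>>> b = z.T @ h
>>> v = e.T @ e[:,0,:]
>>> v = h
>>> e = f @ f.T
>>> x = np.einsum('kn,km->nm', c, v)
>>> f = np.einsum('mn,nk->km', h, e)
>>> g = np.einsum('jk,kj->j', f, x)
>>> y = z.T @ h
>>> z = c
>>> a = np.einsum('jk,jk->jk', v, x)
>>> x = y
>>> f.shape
(2, 17)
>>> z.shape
(17, 17)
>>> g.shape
(2,)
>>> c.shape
(17, 17)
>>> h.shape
(17, 2)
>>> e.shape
(2, 2)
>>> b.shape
(5, 2, 2)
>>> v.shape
(17, 2)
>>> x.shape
(5, 2, 2)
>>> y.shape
(5, 2, 2)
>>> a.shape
(17, 2)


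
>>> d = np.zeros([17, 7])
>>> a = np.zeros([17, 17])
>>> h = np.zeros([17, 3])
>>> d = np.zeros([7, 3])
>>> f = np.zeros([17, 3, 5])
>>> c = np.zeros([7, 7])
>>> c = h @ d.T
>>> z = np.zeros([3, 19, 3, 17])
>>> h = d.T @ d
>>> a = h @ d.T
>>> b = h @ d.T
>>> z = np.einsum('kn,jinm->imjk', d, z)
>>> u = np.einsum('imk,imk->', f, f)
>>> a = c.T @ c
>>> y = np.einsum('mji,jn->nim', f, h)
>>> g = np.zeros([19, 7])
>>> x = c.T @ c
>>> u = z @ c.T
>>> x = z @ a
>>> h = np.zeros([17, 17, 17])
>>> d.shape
(7, 3)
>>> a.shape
(7, 7)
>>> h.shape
(17, 17, 17)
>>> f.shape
(17, 3, 5)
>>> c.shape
(17, 7)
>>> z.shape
(19, 17, 3, 7)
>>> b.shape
(3, 7)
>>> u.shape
(19, 17, 3, 17)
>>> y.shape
(3, 5, 17)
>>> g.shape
(19, 7)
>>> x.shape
(19, 17, 3, 7)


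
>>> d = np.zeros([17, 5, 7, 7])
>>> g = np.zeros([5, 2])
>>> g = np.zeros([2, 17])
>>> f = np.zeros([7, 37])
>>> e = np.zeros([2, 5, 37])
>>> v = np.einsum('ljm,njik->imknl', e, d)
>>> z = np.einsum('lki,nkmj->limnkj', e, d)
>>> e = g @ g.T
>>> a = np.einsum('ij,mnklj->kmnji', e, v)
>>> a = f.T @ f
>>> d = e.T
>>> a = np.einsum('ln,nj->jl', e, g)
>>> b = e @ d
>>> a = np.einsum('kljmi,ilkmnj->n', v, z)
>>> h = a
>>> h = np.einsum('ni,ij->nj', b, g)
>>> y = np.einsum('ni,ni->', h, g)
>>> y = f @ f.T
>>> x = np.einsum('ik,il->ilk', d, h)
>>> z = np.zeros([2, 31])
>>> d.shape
(2, 2)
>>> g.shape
(2, 17)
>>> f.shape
(7, 37)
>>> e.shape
(2, 2)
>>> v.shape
(7, 37, 7, 17, 2)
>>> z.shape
(2, 31)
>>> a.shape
(5,)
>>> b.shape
(2, 2)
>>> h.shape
(2, 17)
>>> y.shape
(7, 7)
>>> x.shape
(2, 17, 2)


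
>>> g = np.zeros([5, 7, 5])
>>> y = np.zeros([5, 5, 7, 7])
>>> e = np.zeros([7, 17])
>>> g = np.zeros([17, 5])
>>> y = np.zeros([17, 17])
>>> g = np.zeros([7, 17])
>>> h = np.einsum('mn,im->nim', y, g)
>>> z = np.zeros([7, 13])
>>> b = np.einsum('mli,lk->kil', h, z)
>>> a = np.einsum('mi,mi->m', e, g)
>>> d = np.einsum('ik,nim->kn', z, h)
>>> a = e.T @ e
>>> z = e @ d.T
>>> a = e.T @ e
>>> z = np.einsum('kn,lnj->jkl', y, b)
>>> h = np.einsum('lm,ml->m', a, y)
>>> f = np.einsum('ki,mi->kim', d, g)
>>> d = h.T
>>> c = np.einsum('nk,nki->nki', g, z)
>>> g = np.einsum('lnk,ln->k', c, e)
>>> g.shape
(13,)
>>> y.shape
(17, 17)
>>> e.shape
(7, 17)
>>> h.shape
(17,)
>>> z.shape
(7, 17, 13)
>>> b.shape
(13, 17, 7)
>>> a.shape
(17, 17)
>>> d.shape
(17,)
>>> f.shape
(13, 17, 7)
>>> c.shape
(7, 17, 13)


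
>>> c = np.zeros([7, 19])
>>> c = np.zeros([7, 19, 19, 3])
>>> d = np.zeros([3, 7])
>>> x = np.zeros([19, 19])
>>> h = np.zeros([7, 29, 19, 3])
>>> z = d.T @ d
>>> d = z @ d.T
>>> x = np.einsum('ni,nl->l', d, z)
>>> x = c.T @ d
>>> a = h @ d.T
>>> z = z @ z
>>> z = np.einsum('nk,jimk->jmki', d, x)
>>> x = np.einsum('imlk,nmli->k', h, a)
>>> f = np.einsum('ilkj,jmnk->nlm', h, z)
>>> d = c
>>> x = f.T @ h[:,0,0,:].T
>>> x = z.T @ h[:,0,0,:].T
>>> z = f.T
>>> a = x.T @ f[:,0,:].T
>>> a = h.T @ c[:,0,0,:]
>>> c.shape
(7, 19, 19, 3)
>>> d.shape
(7, 19, 19, 3)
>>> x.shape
(19, 3, 19, 7)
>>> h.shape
(7, 29, 19, 3)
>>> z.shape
(19, 29, 3)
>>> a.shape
(3, 19, 29, 3)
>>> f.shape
(3, 29, 19)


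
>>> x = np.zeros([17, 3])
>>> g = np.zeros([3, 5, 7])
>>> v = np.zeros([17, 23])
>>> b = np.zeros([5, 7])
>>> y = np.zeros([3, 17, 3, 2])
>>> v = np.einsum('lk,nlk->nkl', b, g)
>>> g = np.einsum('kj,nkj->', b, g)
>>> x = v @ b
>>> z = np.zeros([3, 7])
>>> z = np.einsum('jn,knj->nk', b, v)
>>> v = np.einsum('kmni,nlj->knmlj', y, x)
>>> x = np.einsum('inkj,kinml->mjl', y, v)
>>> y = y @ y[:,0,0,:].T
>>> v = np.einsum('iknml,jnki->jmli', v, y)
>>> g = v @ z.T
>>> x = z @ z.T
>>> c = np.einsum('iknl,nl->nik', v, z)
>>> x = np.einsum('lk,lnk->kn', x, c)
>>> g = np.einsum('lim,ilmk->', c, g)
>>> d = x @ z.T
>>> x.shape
(7, 3)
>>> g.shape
()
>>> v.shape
(3, 7, 7, 3)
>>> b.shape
(5, 7)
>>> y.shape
(3, 17, 3, 3)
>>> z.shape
(7, 3)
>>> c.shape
(7, 3, 7)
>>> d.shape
(7, 7)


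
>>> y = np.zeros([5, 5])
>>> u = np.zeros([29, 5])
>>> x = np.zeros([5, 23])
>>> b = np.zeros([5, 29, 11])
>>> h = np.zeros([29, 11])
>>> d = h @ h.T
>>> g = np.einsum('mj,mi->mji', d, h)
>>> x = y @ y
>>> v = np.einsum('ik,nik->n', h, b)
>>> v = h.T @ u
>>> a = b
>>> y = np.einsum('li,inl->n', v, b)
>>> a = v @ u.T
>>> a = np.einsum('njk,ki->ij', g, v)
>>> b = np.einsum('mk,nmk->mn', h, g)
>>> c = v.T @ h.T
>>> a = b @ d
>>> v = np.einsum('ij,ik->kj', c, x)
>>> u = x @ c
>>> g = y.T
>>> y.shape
(29,)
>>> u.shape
(5, 29)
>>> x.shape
(5, 5)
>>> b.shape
(29, 29)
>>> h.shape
(29, 11)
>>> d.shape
(29, 29)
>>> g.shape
(29,)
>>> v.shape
(5, 29)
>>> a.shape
(29, 29)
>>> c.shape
(5, 29)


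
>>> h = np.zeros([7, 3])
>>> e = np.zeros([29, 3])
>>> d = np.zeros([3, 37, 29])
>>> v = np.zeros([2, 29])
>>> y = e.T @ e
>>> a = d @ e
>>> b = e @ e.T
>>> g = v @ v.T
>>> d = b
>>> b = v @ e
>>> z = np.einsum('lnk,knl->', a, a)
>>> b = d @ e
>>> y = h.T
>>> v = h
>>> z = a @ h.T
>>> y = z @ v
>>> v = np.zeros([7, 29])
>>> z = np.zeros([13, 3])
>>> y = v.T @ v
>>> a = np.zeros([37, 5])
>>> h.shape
(7, 3)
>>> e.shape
(29, 3)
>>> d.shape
(29, 29)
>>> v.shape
(7, 29)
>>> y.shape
(29, 29)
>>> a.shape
(37, 5)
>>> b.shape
(29, 3)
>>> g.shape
(2, 2)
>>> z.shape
(13, 3)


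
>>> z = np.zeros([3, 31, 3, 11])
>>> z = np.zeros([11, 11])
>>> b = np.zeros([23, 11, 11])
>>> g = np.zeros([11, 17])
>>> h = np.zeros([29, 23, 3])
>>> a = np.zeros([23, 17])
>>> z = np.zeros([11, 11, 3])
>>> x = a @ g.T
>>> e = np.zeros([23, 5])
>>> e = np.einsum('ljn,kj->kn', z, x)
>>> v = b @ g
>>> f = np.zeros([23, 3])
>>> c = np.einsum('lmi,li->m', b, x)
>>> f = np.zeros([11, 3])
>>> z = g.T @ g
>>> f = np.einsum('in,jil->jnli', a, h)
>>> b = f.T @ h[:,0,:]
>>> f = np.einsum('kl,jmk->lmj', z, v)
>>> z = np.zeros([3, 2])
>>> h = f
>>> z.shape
(3, 2)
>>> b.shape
(23, 3, 17, 3)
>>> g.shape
(11, 17)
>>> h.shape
(17, 11, 23)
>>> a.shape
(23, 17)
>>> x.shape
(23, 11)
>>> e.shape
(23, 3)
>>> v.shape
(23, 11, 17)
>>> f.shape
(17, 11, 23)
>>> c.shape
(11,)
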